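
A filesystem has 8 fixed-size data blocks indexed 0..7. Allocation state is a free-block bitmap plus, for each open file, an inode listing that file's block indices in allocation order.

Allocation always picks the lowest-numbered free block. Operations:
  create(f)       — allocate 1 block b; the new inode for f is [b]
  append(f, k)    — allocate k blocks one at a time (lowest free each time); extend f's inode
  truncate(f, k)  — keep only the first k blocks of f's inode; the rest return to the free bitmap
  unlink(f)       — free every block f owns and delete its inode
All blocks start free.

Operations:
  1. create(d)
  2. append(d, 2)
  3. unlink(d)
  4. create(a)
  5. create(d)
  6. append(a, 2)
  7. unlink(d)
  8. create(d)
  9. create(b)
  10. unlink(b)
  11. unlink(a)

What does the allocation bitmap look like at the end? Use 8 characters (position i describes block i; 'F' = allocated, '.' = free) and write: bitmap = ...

bitmap = .F......

after create(d) → d:[0]  free=[F.......]
after append(d, 2) → d:[0, 1, 2]  free=[FFF.....]
after unlink(d) →   free=[........]
after create(a) → a:[0]  free=[F.......]
after create(d) → a:[0], d:[1]  free=[FF......]
after append(a, 2) → a:[0, 2, 3], d:[1]  free=[FFFF....]
after unlink(d) → a:[0, 2, 3]  free=[F.FF....]
after create(d) → a:[0, 2, 3], d:[1]  free=[FFFF....]
after create(b) → a:[0, 2, 3], b:[4], d:[1]  free=[FFFFF...]
after unlink(b) → a:[0, 2, 3], d:[1]  free=[FFFF....]
after unlink(a) → d:[1]  free=[.F......]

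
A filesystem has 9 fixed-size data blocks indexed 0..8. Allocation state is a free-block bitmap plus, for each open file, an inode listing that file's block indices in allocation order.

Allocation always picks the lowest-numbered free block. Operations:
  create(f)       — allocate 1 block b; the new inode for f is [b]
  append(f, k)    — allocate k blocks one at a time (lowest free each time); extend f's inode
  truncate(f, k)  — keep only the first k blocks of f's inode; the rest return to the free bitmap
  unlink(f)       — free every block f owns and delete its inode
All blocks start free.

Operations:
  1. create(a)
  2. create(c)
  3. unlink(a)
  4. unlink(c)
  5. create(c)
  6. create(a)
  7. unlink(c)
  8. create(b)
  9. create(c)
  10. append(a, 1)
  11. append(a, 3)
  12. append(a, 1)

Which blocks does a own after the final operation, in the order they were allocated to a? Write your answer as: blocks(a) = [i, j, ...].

after create(a) → a:[0]  free=[F........]
after create(c) → a:[0], c:[1]  free=[FF.......]
after unlink(a) → c:[1]  free=[.F.......]
after unlink(c) →   free=[.........]
after create(c) → c:[0]  free=[F........]
after create(a) → a:[1], c:[0]  free=[FF.......]
after unlink(c) → a:[1]  free=[.F.......]
after create(b) → a:[1], b:[0]  free=[FF.......]
after create(c) → a:[1], b:[0], c:[2]  free=[FFF......]
after append(a, 1) → a:[1, 3], b:[0], c:[2]  free=[FFFF.....]
after append(a, 3) → a:[1, 3, 4, 5, 6], b:[0], c:[2]  free=[FFFFFFF..]
after append(a, 1) → a:[1, 3, 4, 5, 6, 7], b:[0], c:[2]  free=[FFFFFFFF.]

blocks(a) = [1, 3, 4, 5, 6, 7]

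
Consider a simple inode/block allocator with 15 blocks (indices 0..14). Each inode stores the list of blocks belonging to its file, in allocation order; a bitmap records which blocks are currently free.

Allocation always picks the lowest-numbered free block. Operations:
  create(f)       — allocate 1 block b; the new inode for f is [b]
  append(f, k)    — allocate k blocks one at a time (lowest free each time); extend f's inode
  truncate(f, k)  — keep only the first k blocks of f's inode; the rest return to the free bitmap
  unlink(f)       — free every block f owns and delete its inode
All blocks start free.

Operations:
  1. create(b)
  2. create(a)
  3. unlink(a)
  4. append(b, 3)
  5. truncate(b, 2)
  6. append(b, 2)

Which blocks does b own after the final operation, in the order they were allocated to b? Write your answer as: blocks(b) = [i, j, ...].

[1] create(b) — b=0 (map F..............)
[2] create(a) — a=1 b=0 (map FF.............)
[3] unlink(a) — b=0 (map F..............)
[4] append(b, 3) — b=0,1,2,3 (map FFFF...........)
[5] truncate(b, 2) — b=0,1 (map FF.............)
[6] append(b, 2) — b=0,1,2,3 (map FFFF...........)

blocks(b) = [0, 1, 2, 3]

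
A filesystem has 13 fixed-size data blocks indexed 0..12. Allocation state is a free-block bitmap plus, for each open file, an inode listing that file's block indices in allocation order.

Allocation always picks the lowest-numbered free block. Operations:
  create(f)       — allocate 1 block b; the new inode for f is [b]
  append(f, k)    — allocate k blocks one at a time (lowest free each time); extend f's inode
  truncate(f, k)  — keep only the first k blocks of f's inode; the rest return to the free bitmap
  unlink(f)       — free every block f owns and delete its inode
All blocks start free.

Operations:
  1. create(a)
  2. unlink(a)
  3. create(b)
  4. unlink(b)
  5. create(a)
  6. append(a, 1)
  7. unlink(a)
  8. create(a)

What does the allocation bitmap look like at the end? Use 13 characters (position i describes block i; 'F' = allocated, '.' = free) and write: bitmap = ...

bitmap = F............

[1] create(a) — a=0 (map F............)
[2] unlink(a) —  (map .............)
[3] create(b) — b=0 (map F............)
[4] unlink(b) —  (map .............)
[5] create(a) — a=0 (map F............)
[6] append(a, 1) — a=0,1 (map FF...........)
[7] unlink(a) —  (map .............)
[8] create(a) — a=0 (map F............)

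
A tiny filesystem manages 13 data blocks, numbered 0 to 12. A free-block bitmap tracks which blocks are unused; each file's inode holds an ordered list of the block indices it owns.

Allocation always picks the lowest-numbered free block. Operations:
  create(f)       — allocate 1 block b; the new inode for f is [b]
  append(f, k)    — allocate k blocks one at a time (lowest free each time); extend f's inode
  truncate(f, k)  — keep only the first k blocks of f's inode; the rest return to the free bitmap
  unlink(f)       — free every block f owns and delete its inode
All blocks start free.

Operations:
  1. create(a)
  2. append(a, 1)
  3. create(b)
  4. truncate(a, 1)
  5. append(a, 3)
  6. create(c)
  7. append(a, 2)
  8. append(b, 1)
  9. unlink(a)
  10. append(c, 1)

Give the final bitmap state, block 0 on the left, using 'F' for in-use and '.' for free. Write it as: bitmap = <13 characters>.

bitmap = F.F..F..F....

  1. create(a)  ⇒  F............  {a→[0]}
  2. append(a, 1)  ⇒  FF...........  {a→[0, 1]}
  3. create(b)  ⇒  FFF..........  {a→[0, 1]; b→[2]}
  4. truncate(a, 1)  ⇒  F.F..........  {a→[0]; b→[2]}
  5. append(a, 3)  ⇒  FFFFF........  {a→[0, 1, 3, 4]; b→[2]}
  6. create(c)  ⇒  FFFFFF.......  {a→[0, 1, 3, 4]; b→[2]; c→[5]}
  7. append(a, 2)  ⇒  FFFFFFFF.....  {a→[0, 1, 3, 4, 6, 7]; b→[2]; c→[5]}
  8. append(b, 1)  ⇒  FFFFFFFFF....  {a→[0, 1, 3, 4, 6, 7]; b→[2, 8]; c→[5]}
  9. unlink(a)  ⇒  ..F..F..F....  {b→[2, 8]; c→[5]}
  10. append(c, 1)  ⇒  F.F..F..F....  {b→[2, 8]; c→[5, 0]}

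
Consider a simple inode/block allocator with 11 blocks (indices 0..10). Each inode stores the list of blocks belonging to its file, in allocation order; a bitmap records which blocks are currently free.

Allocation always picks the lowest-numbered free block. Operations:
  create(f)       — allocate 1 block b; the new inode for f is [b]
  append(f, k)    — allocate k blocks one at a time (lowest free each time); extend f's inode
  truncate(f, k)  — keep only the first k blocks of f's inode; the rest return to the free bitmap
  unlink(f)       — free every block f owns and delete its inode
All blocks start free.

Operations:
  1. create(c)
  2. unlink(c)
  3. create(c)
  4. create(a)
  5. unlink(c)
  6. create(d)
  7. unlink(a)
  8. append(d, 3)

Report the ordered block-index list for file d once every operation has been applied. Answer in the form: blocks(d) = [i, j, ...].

after create(c) → c:[0]  free=[F..........]
after unlink(c) →   free=[...........]
after create(c) → c:[0]  free=[F..........]
after create(a) → a:[1], c:[0]  free=[FF.........]
after unlink(c) → a:[1]  free=[.F.........]
after create(d) → a:[1], d:[0]  free=[FF.........]
after unlink(a) → d:[0]  free=[F..........]
after append(d, 3) → d:[0, 1, 2, 3]  free=[FFFF.......]

blocks(d) = [0, 1, 2, 3]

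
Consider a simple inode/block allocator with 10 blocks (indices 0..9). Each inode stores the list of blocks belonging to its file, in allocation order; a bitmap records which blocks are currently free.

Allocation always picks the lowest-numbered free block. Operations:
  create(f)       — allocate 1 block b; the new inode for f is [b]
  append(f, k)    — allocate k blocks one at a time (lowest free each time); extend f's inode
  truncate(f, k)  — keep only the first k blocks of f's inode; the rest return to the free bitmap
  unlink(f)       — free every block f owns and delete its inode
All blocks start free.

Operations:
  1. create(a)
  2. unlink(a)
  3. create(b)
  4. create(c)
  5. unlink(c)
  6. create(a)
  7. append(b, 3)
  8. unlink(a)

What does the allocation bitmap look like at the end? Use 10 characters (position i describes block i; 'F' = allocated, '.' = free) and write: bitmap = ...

after create(a) → a:[0]  free=[F.........]
after unlink(a) →   free=[..........]
after create(b) → b:[0]  free=[F.........]
after create(c) → b:[0], c:[1]  free=[FF........]
after unlink(c) → b:[0]  free=[F.........]
after create(a) → a:[1], b:[0]  free=[FF........]
after append(b, 3) → a:[1], b:[0, 2, 3, 4]  free=[FFFFF.....]
after unlink(a) → b:[0, 2, 3, 4]  free=[F.FFF.....]

bitmap = F.FFF.....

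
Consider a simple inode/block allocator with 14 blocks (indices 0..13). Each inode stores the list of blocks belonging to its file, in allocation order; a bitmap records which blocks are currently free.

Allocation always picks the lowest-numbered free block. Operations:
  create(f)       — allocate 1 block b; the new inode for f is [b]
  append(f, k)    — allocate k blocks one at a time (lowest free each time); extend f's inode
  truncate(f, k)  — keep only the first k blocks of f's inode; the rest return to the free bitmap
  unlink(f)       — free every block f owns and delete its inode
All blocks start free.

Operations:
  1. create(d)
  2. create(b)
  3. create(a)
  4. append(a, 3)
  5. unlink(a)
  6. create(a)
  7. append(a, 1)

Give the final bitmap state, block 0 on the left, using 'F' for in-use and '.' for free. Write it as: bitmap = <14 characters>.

create(d): bitmap=F............. | d=[0]
create(b): bitmap=FF............ | b=[1] d=[0]
create(a): bitmap=FFF........... | a=[2] b=[1] d=[0]
append(a, 3): bitmap=FFFFFF........ | a=[2, 3, 4, 5] b=[1] d=[0]
unlink(a): bitmap=FF............ | b=[1] d=[0]
create(a): bitmap=FFF........... | a=[2] b=[1] d=[0]
append(a, 1): bitmap=FFFF.......... | a=[2, 3] b=[1] d=[0]

bitmap = FFFF..........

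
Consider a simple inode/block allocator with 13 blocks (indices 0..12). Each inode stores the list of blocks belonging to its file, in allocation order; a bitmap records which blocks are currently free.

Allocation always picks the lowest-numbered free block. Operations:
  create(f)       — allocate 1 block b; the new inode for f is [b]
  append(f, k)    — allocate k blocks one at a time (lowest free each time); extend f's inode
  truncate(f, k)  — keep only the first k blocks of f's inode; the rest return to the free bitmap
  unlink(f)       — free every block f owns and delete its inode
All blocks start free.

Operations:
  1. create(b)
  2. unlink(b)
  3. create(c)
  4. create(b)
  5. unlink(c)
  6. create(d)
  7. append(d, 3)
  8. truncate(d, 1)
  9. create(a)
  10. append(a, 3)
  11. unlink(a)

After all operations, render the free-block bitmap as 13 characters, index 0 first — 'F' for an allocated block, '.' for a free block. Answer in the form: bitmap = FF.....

bitmap = FF...........

  1. create(b)  ⇒  F............  {b→[0]}
  2. unlink(b)  ⇒  .............  {}
  3. create(c)  ⇒  F............  {c→[0]}
  4. create(b)  ⇒  FF...........  {b→[1]; c→[0]}
  5. unlink(c)  ⇒  .F...........  {b→[1]}
  6. create(d)  ⇒  FF...........  {b→[1]; d→[0]}
  7. append(d, 3)  ⇒  FFFFF........  {b→[1]; d→[0, 2, 3, 4]}
  8. truncate(d, 1)  ⇒  FF...........  {b→[1]; d→[0]}
  9. create(a)  ⇒  FFF..........  {a→[2]; b→[1]; d→[0]}
  10. append(a, 3)  ⇒  FFFFFF.......  {a→[2, 3, 4, 5]; b→[1]; d→[0]}
  11. unlink(a)  ⇒  FF...........  {b→[1]; d→[0]}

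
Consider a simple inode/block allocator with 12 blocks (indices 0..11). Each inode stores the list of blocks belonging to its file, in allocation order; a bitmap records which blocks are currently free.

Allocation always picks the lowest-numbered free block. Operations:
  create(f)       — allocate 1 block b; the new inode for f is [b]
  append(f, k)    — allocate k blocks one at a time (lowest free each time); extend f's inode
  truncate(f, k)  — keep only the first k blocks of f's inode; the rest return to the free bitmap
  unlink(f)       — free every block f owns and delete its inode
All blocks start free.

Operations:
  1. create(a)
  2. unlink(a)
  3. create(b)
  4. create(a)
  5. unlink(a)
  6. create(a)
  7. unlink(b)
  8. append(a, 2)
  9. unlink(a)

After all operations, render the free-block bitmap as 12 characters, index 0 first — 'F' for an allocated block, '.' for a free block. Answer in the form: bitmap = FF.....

bitmap = ............

  1. create(a)  ⇒  F...........  {a→[0]}
  2. unlink(a)  ⇒  ............  {}
  3. create(b)  ⇒  F...........  {b→[0]}
  4. create(a)  ⇒  FF..........  {a→[1]; b→[0]}
  5. unlink(a)  ⇒  F...........  {b→[0]}
  6. create(a)  ⇒  FF..........  {a→[1]; b→[0]}
  7. unlink(b)  ⇒  .F..........  {a→[1]}
  8. append(a, 2)  ⇒  FFF.........  {a→[1, 0, 2]}
  9. unlink(a)  ⇒  ............  {}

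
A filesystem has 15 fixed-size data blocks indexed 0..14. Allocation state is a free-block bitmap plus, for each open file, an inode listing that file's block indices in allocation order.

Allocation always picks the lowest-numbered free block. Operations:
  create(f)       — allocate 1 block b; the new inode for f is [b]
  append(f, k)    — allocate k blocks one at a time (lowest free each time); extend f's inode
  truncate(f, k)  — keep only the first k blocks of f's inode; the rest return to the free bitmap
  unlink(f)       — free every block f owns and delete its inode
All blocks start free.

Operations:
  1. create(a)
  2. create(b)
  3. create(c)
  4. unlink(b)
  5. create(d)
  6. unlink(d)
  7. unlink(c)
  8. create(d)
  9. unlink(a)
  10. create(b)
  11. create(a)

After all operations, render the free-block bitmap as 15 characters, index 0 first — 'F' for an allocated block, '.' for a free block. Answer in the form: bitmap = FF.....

create(a): bitmap=F.............. | a=[0]
create(b): bitmap=FF............. | a=[0] b=[1]
create(c): bitmap=FFF............ | a=[0] b=[1] c=[2]
unlink(b): bitmap=F.F............ | a=[0] c=[2]
create(d): bitmap=FFF............ | a=[0] c=[2] d=[1]
unlink(d): bitmap=F.F............ | a=[0] c=[2]
unlink(c): bitmap=F.............. | a=[0]
create(d): bitmap=FF............. | a=[0] d=[1]
unlink(a): bitmap=.F............. | d=[1]
create(b): bitmap=FF............. | b=[0] d=[1]
create(a): bitmap=FFF............ | a=[2] b=[0] d=[1]

bitmap = FFF............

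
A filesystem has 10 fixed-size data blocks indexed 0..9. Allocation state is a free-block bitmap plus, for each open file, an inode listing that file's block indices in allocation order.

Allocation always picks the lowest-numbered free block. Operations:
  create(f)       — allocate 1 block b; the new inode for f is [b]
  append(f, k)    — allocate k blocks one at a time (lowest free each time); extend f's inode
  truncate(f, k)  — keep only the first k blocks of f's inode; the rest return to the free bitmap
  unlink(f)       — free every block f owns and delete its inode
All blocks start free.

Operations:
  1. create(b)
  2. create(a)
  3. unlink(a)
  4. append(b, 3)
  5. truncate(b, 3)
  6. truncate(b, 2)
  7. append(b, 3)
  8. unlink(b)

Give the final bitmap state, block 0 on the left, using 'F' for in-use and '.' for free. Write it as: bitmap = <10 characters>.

bitmap = ..........

after create(b) → b:[0]  free=[F.........]
after create(a) → a:[1], b:[0]  free=[FF........]
after unlink(a) → b:[0]  free=[F.........]
after append(b, 3) → b:[0, 1, 2, 3]  free=[FFFF......]
after truncate(b, 3) → b:[0, 1, 2]  free=[FFF.......]
after truncate(b, 2) → b:[0, 1]  free=[FF........]
after append(b, 3) → b:[0, 1, 2, 3, 4]  free=[FFFFF.....]
after unlink(b) →   free=[..........]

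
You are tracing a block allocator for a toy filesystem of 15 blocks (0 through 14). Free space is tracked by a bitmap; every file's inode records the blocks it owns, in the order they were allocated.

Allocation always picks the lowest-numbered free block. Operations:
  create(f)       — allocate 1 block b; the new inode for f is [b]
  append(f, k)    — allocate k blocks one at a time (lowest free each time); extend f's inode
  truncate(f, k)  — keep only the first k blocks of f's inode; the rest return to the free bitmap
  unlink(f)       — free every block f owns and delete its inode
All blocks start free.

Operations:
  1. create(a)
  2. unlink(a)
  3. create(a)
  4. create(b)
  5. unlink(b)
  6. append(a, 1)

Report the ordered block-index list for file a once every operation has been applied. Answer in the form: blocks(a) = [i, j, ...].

after create(a) → a:[0]  free=[F..............]
after unlink(a) →   free=[...............]
after create(a) → a:[0]  free=[F..............]
after create(b) → a:[0], b:[1]  free=[FF.............]
after unlink(b) → a:[0]  free=[F..............]
after append(a, 1) → a:[0, 1]  free=[FF.............]

blocks(a) = [0, 1]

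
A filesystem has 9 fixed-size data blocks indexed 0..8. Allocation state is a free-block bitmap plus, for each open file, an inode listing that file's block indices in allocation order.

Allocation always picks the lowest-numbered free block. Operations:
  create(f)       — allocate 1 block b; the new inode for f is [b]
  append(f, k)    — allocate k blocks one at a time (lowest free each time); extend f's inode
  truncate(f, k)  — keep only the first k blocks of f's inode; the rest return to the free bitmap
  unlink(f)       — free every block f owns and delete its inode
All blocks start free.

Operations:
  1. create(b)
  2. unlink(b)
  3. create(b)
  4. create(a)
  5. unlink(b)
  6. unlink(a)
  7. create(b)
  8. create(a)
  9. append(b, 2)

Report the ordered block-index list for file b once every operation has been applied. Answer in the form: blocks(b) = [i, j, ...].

[1] create(b) — b=0 (map F........)
[2] unlink(b) —  (map .........)
[3] create(b) — b=0 (map F........)
[4] create(a) — a=1 b=0 (map FF.......)
[5] unlink(b) — a=1 (map .F.......)
[6] unlink(a) —  (map .........)
[7] create(b) — b=0 (map F........)
[8] create(a) — a=1 b=0 (map FF.......)
[9] append(b, 2) — a=1 b=0,2,3 (map FFFF.....)

blocks(b) = [0, 2, 3]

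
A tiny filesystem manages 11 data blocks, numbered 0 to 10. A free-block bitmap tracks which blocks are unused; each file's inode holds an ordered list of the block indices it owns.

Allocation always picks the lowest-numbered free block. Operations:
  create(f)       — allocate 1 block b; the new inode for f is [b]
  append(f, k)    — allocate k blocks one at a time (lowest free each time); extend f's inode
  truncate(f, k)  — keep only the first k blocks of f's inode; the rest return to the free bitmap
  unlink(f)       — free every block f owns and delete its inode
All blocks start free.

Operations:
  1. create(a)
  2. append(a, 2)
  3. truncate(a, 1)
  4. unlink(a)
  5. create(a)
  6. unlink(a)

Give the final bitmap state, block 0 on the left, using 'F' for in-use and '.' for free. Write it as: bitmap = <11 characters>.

bitmap = ...........

[1] create(a) — a=0 (map F..........)
[2] append(a, 2) — a=0,1,2 (map FFF........)
[3] truncate(a, 1) — a=0 (map F..........)
[4] unlink(a) —  (map ...........)
[5] create(a) — a=0 (map F..........)
[6] unlink(a) —  (map ...........)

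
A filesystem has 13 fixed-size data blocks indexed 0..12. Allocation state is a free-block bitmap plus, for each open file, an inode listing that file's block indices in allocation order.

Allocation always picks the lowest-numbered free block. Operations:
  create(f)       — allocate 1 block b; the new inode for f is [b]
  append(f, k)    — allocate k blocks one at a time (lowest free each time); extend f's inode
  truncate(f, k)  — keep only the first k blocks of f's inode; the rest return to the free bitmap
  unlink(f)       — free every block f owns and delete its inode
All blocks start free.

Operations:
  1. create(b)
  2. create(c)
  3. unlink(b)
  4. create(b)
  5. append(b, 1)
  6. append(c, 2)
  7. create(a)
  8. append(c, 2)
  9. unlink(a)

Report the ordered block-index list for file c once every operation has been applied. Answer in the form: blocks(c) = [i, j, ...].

[1] create(b) — b=0 (map F............)
[2] create(c) — b=0 c=1 (map FF...........)
[3] unlink(b) — c=1 (map .F...........)
[4] create(b) — b=0 c=1 (map FF...........)
[5] append(b, 1) — b=0,2 c=1 (map FFF..........)
[6] append(c, 2) — b=0,2 c=1,3,4 (map FFFFF........)
[7] create(a) — a=5 b=0,2 c=1,3,4 (map FFFFFF.......)
[8] append(c, 2) — a=5 b=0,2 c=1,3,4,6,7 (map FFFFFFFF.....)
[9] unlink(a) — b=0,2 c=1,3,4,6,7 (map FFFFF.FF.....)

blocks(c) = [1, 3, 4, 6, 7]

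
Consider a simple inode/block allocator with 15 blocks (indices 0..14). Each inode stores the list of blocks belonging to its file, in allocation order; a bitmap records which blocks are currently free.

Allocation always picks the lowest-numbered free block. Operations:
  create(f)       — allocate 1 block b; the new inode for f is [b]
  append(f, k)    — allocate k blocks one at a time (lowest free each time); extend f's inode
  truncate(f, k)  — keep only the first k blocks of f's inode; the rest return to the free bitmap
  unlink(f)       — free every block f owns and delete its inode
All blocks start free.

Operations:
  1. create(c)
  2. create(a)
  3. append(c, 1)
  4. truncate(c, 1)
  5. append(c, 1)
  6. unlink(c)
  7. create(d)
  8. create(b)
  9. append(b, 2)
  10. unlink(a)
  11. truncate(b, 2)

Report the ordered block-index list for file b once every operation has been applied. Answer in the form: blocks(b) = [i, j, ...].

blocks(b) = [2, 3]

create(c): bitmap=F.............. | c=[0]
create(a): bitmap=FF............. | a=[1] c=[0]
append(c, 1): bitmap=FFF............ | a=[1] c=[0, 2]
truncate(c, 1): bitmap=FF............. | a=[1] c=[0]
append(c, 1): bitmap=FFF............ | a=[1] c=[0, 2]
unlink(c): bitmap=.F............. | a=[1]
create(d): bitmap=FF............. | a=[1] d=[0]
create(b): bitmap=FFF............ | a=[1] b=[2] d=[0]
append(b, 2): bitmap=FFFFF.......... | a=[1] b=[2, 3, 4] d=[0]
unlink(a): bitmap=F.FFF.......... | b=[2, 3, 4] d=[0]
truncate(b, 2): bitmap=F.FF........... | b=[2, 3] d=[0]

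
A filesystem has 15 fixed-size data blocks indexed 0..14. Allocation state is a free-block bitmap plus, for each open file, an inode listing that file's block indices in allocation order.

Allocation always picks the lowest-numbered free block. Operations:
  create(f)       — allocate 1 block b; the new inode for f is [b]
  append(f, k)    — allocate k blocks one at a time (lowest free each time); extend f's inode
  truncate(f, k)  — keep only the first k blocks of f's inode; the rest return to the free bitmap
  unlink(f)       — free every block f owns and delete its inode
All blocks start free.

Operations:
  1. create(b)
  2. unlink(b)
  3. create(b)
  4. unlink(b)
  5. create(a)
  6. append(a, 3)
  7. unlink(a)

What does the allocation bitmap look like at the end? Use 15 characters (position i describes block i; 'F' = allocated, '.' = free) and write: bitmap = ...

bitmap = ...............

[1] create(b) — b=0 (map F..............)
[2] unlink(b) —  (map ...............)
[3] create(b) — b=0 (map F..............)
[4] unlink(b) —  (map ...............)
[5] create(a) — a=0 (map F..............)
[6] append(a, 3) — a=0,1,2,3 (map FFFF...........)
[7] unlink(a) —  (map ...............)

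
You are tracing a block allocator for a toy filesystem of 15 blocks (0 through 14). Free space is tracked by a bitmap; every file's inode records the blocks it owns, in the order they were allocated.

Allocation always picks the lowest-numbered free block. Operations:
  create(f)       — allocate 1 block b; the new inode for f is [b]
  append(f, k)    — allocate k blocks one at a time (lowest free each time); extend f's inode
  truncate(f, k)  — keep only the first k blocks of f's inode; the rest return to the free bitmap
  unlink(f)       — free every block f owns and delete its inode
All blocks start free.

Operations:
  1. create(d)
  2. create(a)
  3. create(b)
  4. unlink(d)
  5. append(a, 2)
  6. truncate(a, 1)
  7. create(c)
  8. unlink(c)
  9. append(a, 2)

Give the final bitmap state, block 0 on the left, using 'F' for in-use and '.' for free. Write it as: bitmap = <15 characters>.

bitmap = FFFF...........

after create(d) → d:[0]  free=[F..............]
after create(a) → a:[1], d:[0]  free=[FF.............]
after create(b) → a:[1], b:[2], d:[0]  free=[FFF............]
after unlink(d) → a:[1], b:[2]  free=[.FF............]
after append(a, 2) → a:[1, 0, 3], b:[2]  free=[FFFF...........]
after truncate(a, 1) → a:[1], b:[2]  free=[.FF............]
after create(c) → a:[1], b:[2], c:[0]  free=[FFF............]
after unlink(c) → a:[1], b:[2]  free=[.FF............]
after append(a, 2) → a:[1, 0, 3], b:[2]  free=[FFFF...........]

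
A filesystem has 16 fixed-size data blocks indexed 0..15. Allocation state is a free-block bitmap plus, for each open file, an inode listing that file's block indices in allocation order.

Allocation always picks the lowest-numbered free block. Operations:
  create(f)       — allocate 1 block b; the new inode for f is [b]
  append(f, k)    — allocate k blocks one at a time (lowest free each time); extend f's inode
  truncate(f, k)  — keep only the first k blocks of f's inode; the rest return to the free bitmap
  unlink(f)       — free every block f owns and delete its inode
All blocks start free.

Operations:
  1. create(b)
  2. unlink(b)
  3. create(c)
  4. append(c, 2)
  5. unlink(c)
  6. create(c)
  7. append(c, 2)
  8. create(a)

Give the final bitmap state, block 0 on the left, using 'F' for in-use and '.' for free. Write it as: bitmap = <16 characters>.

  1. create(b)  ⇒  F...............  {b→[0]}
  2. unlink(b)  ⇒  ................  {}
  3. create(c)  ⇒  F...............  {c→[0]}
  4. append(c, 2)  ⇒  FFF.............  {c→[0, 1, 2]}
  5. unlink(c)  ⇒  ................  {}
  6. create(c)  ⇒  F...............  {c→[0]}
  7. append(c, 2)  ⇒  FFF.............  {c→[0, 1, 2]}
  8. create(a)  ⇒  FFFF............  {a→[3]; c→[0, 1, 2]}

bitmap = FFFF............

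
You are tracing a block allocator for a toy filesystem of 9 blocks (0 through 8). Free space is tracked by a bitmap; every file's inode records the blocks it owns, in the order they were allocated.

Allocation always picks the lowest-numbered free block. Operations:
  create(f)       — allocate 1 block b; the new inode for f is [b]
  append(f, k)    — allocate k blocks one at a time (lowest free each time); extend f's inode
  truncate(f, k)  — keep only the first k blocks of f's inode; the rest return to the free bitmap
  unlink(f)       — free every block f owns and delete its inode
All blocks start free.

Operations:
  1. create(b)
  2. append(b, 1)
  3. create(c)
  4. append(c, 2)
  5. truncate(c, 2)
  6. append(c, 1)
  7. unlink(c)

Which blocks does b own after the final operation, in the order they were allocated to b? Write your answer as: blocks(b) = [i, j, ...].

blocks(b) = [0, 1]

[1] create(b) — b=0 (map F........)
[2] append(b, 1) — b=0,1 (map FF.......)
[3] create(c) — b=0,1 c=2 (map FFF......)
[4] append(c, 2) — b=0,1 c=2,3,4 (map FFFFF....)
[5] truncate(c, 2) — b=0,1 c=2,3 (map FFFF.....)
[6] append(c, 1) — b=0,1 c=2,3,4 (map FFFFF....)
[7] unlink(c) — b=0,1 (map FF.......)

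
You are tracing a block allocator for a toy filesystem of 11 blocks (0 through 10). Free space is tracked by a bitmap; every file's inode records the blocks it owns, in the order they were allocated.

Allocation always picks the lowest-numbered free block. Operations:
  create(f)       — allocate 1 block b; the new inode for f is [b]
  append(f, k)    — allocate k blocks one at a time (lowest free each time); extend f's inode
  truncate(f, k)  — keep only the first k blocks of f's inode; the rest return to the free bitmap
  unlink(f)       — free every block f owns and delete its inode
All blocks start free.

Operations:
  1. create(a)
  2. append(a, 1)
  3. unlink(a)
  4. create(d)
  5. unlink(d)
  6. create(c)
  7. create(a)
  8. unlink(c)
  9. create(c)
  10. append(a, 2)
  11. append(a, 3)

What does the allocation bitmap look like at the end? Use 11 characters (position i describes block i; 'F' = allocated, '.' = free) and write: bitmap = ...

after create(a) → a:[0]  free=[F..........]
after append(a, 1) → a:[0, 1]  free=[FF.........]
after unlink(a) →   free=[...........]
after create(d) → d:[0]  free=[F..........]
after unlink(d) →   free=[...........]
after create(c) → c:[0]  free=[F..........]
after create(a) → a:[1], c:[0]  free=[FF.........]
after unlink(c) → a:[1]  free=[.F.........]
after create(c) → a:[1], c:[0]  free=[FF.........]
after append(a, 2) → a:[1, 2, 3], c:[0]  free=[FFFF.......]
after append(a, 3) → a:[1, 2, 3, 4, 5, 6], c:[0]  free=[FFFFFFF....]

bitmap = FFFFFFF....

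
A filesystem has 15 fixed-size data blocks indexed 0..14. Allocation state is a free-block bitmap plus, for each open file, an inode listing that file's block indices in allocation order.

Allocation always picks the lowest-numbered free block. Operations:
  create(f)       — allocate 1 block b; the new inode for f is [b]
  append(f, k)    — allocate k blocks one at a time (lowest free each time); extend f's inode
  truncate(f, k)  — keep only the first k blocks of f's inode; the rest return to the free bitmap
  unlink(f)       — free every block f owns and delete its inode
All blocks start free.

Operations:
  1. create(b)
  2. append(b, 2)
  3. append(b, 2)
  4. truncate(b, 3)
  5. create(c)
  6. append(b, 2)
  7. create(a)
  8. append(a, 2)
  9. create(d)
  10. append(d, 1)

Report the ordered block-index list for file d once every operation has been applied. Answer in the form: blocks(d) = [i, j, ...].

create(b): bitmap=F.............. | b=[0]
append(b, 2): bitmap=FFF............ | b=[0, 1, 2]
append(b, 2): bitmap=FFFFF.......... | b=[0, 1, 2, 3, 4]
truncate(b, 3): bitmap=FFF............ | b=[0, 1, 2]
create(c): bitmap=FFFF........... | b=[0, 1, 2] c=[3]
append(b, 2): bitmap=FFFFFF......... | b=[0, 1, 2, 4, 5] c=[3]
create(a): bitmap=FFFFFFF........ | a=[6] b=[0, 1, 2, 4, 5] c=[3]
append(a, 2): bitmap=FFFFFFFFF...... | a=[6, 7, 8] b=[0, 1, 2, 4, 5] c=[3]
create(d): bitmap=FFFFFFFFFF..... | a=[6, 7, 8] b=[0, 1, 2, 4, 5] c=[3] d=[9]
append(d, 1): bitmap=FFFFFFFFFFF.... | a=[6, 7, 8] b=[0, 1, 2, 4, 5] c=[3] d=[9, 10]

blocks(d) = [9, 10]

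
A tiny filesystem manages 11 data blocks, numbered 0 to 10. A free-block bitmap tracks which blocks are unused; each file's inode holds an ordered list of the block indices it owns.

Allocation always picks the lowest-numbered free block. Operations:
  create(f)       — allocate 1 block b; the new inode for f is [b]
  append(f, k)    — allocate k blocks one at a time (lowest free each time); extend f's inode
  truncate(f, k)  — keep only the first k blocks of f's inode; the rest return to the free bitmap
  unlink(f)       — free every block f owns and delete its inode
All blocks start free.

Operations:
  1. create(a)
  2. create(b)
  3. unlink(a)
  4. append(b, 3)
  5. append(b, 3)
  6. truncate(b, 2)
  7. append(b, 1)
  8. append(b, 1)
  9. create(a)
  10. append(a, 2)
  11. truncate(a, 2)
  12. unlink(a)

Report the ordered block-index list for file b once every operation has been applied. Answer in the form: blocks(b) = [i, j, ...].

blocks(b) = [1, 0, 2, 3]

create(a): bitmap=F.......... | a=[0]
create(b): bitmap=FF......... | a=[0] b=[1]
unlink(a): bitmap=.F......... | b=[1]
append(b, 3): bitmap=FFFF....... | b=[1, 0, 2, 3]
append(b, 3): bitmap=FFFFFFF.... | b=[1, 0, 2, 3, 4, 5, 6]
truncate(b, 2): bitmap=FF......... | b=[1, 0]
append(b, 1): bitmap=FFF........ | b=[1, 0, 2]
append(b, 1): bitmap=FFFF....... | b=[1, 0, 2, 3]
create(a): bitmap=FFFFF...... | a=[4] b=[1, 0, 2, 3]
append(a, 2): bitmap=FFFFFFF.... | a=[4, 5, 6] b=[1, 0, 2, 3]
truncate(a, 2): bitmap=FFFFFF..... | a=[4, 5] b=[1, 0, 2, 3]
unlink(a): bitmap=FFFF....... | b=[1, 0, 2, 3]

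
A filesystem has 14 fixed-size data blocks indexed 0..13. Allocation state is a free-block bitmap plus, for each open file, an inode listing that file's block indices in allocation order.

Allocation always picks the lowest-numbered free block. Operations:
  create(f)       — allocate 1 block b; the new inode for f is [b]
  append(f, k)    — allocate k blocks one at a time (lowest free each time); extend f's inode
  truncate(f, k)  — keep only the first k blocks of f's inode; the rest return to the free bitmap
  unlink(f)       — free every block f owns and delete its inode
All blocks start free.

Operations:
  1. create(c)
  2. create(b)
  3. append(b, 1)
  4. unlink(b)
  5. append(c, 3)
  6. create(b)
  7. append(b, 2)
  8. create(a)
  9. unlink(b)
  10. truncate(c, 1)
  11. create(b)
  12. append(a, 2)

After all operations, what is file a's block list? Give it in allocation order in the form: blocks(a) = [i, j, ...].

[1] create(c) — c=0 (map F.............)
[2] create(b) — b=1 c=0 (map FF............)
[3] append(b, 1) — b=1,2 c=0 (map FFF...........)
[4] unlink(b) — c=0 (map F.............)
[5] append(c, 3) — c=0,1,2,3 (map FFFF..........)
[6] create(b) — b=4 c=0,1,2,3 (map FFFFF.........)
[7] append(b, 2) — b=4,5,6 c=0,1,2,3 (map FFFFFFF.......)
[8] create(a) — a=7 b=4,5,6 c=0,1,2,3 (map FFFFFFFF......)
[9] unlink(b) — a=7 c=0,1,2,3 (map FFFF...F......)
[10] truncate(c, 1) — a=7 c=0 (map F......F......)
[11] create(b) — a=7 b=1 c=0 (map FF.....F......)
[12] append(a, 2) — a=7,2,3 b=1 c=0 (map FFFF...F......)

blocks(a) = [7, 2, 3]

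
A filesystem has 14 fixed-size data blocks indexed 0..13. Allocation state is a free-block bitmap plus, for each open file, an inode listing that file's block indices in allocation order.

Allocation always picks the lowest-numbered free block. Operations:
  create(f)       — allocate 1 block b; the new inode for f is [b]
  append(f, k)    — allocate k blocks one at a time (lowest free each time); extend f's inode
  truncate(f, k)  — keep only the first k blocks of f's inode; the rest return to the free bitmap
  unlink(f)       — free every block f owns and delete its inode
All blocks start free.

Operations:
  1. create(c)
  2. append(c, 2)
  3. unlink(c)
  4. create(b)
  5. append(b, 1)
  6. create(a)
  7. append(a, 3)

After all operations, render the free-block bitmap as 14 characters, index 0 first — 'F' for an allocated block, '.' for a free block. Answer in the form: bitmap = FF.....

[1] create(c) — c=0 (map F.............)
[2] append(c, 2) — c=0,1,2 (map FFF...........)
[3] unlink(c) —  (map ..............)
[4] create(b) — b=0 (map F.............)
[5] append(b, 1) — b=0,1 (map FF............)
[6] create(a) — a=2 b=0,1 (map FFF...........)
[7] append(a, 3) — a=2,3,4,5 b=0,1 (map FFFFFF........)

bitmap = FFFFFF........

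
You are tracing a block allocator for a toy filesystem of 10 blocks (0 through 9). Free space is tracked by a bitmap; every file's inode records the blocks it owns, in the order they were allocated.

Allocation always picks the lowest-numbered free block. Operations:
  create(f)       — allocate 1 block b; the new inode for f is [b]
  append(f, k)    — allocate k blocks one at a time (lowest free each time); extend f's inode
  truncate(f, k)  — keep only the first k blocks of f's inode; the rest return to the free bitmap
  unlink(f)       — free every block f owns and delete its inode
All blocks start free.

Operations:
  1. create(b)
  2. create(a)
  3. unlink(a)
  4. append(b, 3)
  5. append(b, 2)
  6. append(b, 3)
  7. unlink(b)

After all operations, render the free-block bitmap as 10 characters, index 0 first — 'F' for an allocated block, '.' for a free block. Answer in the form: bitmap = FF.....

  1. create(b)  ⇒  F.........  {b→[0]}
  2. create(a)  ⇒  FF........  {a→[1]; b→[0]}
  3. unlink(a)  ⇒  F.........  {b→[0]}
  4. append(b, 3)  ⇒  FFFF......  {b→[0, 1, 2, 3]}
  5. append(b, 2)  ⇒  FFFFFF....  {b→[0, 1, 2, 3, 4, 5]}
  6. append(b, 3)  ⇒  FFFFFFFFF.  {b→[0, 1, 2, 3, 4, 5, 6, 7, 8]}
  7. unlink(b)  ⇒  ..........  {}

bitmap = ..........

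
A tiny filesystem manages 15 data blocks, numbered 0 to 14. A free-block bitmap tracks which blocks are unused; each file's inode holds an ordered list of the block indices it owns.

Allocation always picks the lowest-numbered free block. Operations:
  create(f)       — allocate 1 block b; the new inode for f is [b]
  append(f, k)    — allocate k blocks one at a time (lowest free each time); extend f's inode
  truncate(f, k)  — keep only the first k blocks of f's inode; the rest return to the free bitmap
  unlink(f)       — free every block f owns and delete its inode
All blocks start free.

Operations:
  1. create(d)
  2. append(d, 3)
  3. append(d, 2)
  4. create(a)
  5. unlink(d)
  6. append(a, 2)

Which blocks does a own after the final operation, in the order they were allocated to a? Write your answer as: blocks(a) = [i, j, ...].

after create(d) → d:[0]  free=[F..............]
after append(d, 3) → d:[0, 1, 2, 3]  free=[FFFF...........]
after append(d, 2) → d:[0, 1, 2, 3, 4, 5]  free=[FFFFFF.........]
after create(a) → a:[6], d:[0, 1, 2, 3, 4, 5]  free=[FFFFFFF........]
after unlink(d) → a:[6]  free=[......F........]
after append(a, 2) → a:[6, 0, 1]  free=[FF....F........]

blocks(a) = [6, 0, 1]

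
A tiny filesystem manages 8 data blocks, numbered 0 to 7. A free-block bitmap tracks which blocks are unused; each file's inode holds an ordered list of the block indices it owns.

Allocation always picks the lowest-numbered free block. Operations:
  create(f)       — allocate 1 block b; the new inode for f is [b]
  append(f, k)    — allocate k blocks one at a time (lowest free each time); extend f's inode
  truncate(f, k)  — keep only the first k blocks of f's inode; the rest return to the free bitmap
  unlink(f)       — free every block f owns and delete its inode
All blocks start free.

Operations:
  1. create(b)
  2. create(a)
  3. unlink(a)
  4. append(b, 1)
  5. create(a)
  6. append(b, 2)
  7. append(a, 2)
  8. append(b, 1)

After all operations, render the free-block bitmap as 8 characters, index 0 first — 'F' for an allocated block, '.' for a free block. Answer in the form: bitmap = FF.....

bitmap = FFFFFFFF

  1. create(b)  ⇒  F.......  {b→[0]}
  2. create(a)  ⇒  FF......  {a→[1]; b→[0]}
  3. unlink(a)  ⇒  F.......  {b→[0]}
  4. append(b, 1)  ⇒  FF......  {b→[0, 1]}
  5. create(a)  ⇒  FFF.....  {a→[2]; b→[0, 1]}
  6. append(b, 2)  ⇒  FFFFF...  {a→[2]; b→[0, 1, 3, 4]}
  7. append(a, 2)  ⇒  FFFFFFF.  {a→[2, 5, 6]; b→[0, 1, 3, 4]}
  8. append(b, 1)  ⇒  FFFFFFFF  {a→[2, 5, 6]; b→[0, 1, 3, 4, 7]}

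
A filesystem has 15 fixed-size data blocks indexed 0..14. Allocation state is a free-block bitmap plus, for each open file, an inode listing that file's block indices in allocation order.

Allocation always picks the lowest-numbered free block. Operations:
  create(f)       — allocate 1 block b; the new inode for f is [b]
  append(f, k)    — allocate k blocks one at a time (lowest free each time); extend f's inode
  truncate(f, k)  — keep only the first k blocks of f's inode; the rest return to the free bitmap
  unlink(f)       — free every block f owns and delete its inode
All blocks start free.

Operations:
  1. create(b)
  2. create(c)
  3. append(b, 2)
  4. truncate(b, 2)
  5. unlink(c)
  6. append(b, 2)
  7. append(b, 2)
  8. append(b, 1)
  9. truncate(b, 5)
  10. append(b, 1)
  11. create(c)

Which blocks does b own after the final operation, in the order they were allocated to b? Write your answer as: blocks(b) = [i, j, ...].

blocks(b) = [0, 2, 1, 3, 4, 5]

  1. create(b)  ⇒  F..............  {b→[0]}
  2. create(c)  ⇒  FF.............  {b→[0]; c→[1]}
  3. append(b, 2)  ⇒  FFFF...........  {b→[0, 2, 3]; c→[1]}
  4. truncate(b, 2)  ⇒  FFF............  {b→[0, 2]; c→[1]}
  5. unlink(c)  ⇒  F.F............  {b→[0, 2]}
  6. append(b, 2)  ⇒  FFFF...........  {b→[0, 2, 1, 3]}
  7. append(b, 2)  ⇒  FFFFFF.........  {b→[0, 2, 1, 3, 4, 5]}
  8. append(b, 1)  ⇒  FFFFFFF........  {b→[0, 2, 1, 3, 4, 5, 6]}
  9. truncate(b, 5)  ⇒  FFFFF..........  {b→[0, 2, 1, 3, 4]}
  10. append(b, 1)  ⇒  FFFFFF.........  {b→[0, 2, 1, 3, 4, 5]}
  11. create(c)  ⇒  FFFFFFF........  {b→[0, 2, 1, 3, 4, 5]; c→[6]}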